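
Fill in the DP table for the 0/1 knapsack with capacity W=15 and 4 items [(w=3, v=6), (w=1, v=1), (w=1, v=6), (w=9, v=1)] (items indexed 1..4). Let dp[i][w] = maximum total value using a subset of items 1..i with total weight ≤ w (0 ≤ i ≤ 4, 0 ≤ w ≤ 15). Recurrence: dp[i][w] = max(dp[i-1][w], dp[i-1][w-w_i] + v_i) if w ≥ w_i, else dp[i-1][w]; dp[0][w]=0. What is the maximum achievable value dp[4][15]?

14

i\w   0   1   2   3   4   5   6   7   8   9  10  11  12  13  14  15
  0   0   0   0   0   0   0   0   0   0   0   0   0   0   0   0   0
  1   0   0   0   6   6   6   6   6   6   6   6   6   6   6   6   6
  2   0   1   1   6   7   7   7   7   7   7   7   7   7   7   7   7
  3   0   6   7   7  12  13  13  13  13  13  13  13  13  13  13  13
  4   0   6   7   7  12  13  13  13  13  13  13  13  13  13  14  14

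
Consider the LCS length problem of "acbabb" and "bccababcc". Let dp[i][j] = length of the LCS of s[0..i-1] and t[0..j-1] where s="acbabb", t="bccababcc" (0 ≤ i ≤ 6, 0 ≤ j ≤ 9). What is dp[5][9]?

   ''  b  c  c  a  b  a  b  c  c
''  0  0  0  0  0  0  0  0  0  0
 a  0  0  0  0  1  1  1  1  1  1
 c  0  0  1  1  1  1  1  1  2  2
 b  0  1  1  1  1  2  2  2  2  2
 a  0  1  1  1  2  2  3  3  3  3
 b  0  1  1  1  2  3  3  4  4  4
 b  0  1  1  1  2  3  3  4  4  4

4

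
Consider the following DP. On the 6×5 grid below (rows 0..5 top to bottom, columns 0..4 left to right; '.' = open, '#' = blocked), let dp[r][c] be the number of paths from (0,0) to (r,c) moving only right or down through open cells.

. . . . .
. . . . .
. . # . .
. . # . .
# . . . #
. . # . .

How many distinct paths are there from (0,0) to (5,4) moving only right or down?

8

r\c   0   1   2   3   4
  0   1   1   1   1   1
  1   1   2   3   4   5
  2   1   3   0   4   9
  3   1   4   0   4  13
  4   0   4   4   8   0
  5   0   4   0   8   8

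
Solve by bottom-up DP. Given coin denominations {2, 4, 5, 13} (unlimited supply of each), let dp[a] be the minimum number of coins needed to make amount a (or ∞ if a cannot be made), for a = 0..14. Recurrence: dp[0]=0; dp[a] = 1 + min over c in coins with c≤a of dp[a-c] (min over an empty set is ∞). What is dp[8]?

 a  0  1  2  3  4  5  6  7  8  9 10 11 12 13 14
dp  0  -  1  -  1  1  2  2  2  2  2  3  3  1  3
(- denotes ∞ / unreachable)

2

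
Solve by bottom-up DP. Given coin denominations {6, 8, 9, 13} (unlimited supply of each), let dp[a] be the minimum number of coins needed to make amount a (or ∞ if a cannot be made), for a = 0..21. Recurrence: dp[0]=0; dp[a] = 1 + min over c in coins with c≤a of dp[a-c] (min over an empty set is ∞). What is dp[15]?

 a  0  1  2  3  4  5  6  7  8  9 10 11 12 13 14 15 16 17 18 19 20 21
dp  0  -  -  -  -  -  1  -  1  1  -  -  2  1  2  2  2  2  2  2  3  2
(- denotes ∞ / unreachable)

2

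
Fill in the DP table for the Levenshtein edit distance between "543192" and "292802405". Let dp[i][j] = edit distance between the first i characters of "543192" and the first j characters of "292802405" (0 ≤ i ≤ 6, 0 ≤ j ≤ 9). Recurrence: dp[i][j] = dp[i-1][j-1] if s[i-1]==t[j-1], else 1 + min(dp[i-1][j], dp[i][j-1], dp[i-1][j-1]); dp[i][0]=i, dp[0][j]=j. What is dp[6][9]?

8

   ''  2  9  2  8  0  2  4  0  5
''  0  1  2  3  4  5  6  7  8  9
 5  1  1  2  3  4  5  6  7  8  8
 4  2  2  2  3  4  5  6  6  7  8
 3  3  3  3  3  4  5  6  7  7  8
 1  4  4  4  4  4  5  6  7  8  8
 9  5  5  4  5  5  5  6  7  8  9
 2  6  5  5  4  5  6  5  6  7  8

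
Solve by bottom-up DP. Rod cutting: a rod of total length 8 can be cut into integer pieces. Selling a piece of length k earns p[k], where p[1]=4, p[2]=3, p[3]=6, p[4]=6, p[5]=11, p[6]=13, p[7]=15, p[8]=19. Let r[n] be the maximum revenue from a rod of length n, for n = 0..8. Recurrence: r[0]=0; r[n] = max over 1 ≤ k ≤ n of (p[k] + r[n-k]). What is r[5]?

   n    0    1    2    3    4    5    6    7    8
r[n]    0    4    8   12   16   20   24   28   32

20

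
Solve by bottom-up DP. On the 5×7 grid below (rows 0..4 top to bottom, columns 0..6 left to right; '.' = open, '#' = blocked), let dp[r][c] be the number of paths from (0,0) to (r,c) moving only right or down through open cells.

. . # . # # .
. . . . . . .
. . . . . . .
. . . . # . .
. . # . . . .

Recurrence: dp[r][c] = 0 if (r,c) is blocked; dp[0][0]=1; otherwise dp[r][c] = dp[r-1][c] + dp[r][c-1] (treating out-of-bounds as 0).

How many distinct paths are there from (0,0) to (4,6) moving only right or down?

r\c   0   1   2   3   4   5   6
  0   1   1   0   0   0   0   0
  1   1   2   2   2   2   2   2
  2   1   3   5   7   9  11  13
  3   1   4   9  16   0  11  24
  4   1   5   0  16  16  27  51

51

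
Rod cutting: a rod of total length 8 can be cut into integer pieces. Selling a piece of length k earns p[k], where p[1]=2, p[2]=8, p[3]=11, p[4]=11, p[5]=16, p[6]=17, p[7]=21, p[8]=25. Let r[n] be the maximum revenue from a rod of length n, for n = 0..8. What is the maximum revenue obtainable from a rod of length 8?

   n    0    1    2    3    4    5    6    7    8
r[n]    0    2    8   11   16   19   24   27   32

32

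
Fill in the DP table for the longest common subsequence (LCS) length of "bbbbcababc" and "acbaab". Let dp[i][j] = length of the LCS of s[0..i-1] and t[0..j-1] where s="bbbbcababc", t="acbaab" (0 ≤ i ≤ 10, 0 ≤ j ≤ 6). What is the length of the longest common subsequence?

   ''  a  c  b  a  a  b
''  0  0  0  0  0  0  0
 b  0  0  0  1  1  1  1
 b  0  0  0  1  1  1  2
 b  0  0  0  1  1  1  2
 b  0  0  0  1  1  1  2
 c  0  0  1  1  1  1  2
 a  0  1  1  1  2  2  2
 b  0  1  1  2  2  2  3
 a  0  1  1  2  3  3  3
 b  0  1  1  2  3  3  4
 c  0  1  2  2  3  3  4

4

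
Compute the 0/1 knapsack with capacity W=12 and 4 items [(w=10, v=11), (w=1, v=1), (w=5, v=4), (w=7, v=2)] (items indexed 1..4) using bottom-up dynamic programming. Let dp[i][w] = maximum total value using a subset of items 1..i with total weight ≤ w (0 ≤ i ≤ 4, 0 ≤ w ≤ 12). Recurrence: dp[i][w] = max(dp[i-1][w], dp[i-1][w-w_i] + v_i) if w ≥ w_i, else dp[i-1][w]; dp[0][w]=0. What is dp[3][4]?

1

i\w   0   1   2   3   4   5   6   7   8   9  10  11  12
  0   0   0   0   0   0   0   0   0   0   0   0   0   0
  1   0   0   0   0   0   0   0   0   0   0  11  11  11
  2   0   1   1   1   1   1   1   1   1   1  11  12  12
  3   0   1   1   1   1   4   5   5   5   5  11  12  12
  4   0   1   1   1   1   4   5   5   5   5  11  12  12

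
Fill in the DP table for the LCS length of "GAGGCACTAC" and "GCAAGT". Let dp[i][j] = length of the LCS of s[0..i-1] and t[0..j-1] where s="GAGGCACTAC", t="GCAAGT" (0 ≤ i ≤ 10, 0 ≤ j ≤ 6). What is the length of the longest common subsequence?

4

   ''  G  C  A  A  G  T
''  0  0  0  0  0  0  0
 G  0  1  1  1  1  1  1
 A  0  1  1  2  2  2  2
 G  0  1  1  2  2  3  3
 G  0  1  1  2  2  3  3
 C  0  1  2  2  2  3  3
 A  0  1  2  3  3  3  3
 C  0  1  2  3  3  3  3
 T  0  1  2  3  3  3  4
 A  0  1  2  3  4  4  4
 C  0  1  2  3  4  4  4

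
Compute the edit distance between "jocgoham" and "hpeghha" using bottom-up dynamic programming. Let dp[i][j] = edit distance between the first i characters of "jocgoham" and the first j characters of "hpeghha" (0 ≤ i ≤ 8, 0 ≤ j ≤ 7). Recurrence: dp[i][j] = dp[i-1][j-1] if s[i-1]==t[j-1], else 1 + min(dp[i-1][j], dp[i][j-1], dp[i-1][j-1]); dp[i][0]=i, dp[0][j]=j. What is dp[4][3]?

   ''  h  p  e  g  h  h  a
''  0  1  2  3  4  5  6  7
 j  1  1  2  3  4  5  6  7
 o  2  2  2  3  4  5  6  7
 c  3  3  3  3  4  5  6  7
 g  4  4  4  4  3  4  5  6
 o  5  5  5  5  4  4  5  6
 h  6  5  6  6  5  4  4  5
 a  7  6  6  7  6  5  5  4
 m  8  7  7  7  7  6  6  5

4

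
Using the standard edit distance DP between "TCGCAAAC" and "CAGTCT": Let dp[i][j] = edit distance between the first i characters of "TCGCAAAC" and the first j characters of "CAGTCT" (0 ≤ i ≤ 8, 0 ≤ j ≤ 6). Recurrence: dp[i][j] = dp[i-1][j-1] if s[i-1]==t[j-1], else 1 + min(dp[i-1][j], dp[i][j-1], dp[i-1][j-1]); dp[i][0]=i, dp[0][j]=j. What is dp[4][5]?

3

   ''  C  A  G  T  C  T
''  0  1  2  3  4  5  6
 T  1  1  2  3  3  4  5
 C  2  1  2  3  4  3  4
 G  3  2  2  2  3  4  4
 C  4  3  3  3  3  3  4
 A  5  4  3  4  4  4  4
 A  6  5  4  4  5  5  5
 A  7  6  5  5  5  6  6
 C  8  7  6  6  6  5  6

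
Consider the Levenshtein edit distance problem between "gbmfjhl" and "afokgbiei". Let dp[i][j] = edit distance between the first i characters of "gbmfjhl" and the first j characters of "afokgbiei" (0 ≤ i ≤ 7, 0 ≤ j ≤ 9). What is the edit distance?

   ''  a  f  o  k  g  b  i  e  i
''  0  1  2  3  4  5  6  7  8  9
 g  1  1  2  3  4  4  5  6  7  8
 b  2  2  2  3  4  5  4  5  6  7
 m  3  3  3  3  4  5  5  5  6  7
 f  4  4  3  4  4  5  6  6  6  7
 j  5  5  4  4  5  5  6  7  7  7
 h  6  6  5  5  5  6  6  7  8  8
 l  7  7  6  6  6  6  7  7  8  9

9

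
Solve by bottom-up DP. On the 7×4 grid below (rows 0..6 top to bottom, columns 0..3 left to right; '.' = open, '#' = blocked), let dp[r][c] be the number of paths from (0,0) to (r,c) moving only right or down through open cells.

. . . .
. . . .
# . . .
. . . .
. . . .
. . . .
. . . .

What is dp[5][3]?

36

r\c   0   1   2   3
  0   1   1   1   1
  1   1   2   3   4
  2   0   2   5   9
  3   0   2   7  16
  4   0   2   9  25
  5   0   2  11  36
  6   0   2  13  49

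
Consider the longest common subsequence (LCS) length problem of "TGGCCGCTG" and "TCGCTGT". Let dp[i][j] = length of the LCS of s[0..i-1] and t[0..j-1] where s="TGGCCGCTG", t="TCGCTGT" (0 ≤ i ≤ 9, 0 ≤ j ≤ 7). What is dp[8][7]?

   ''  T  C  G  C  T  G  T
''  0  0  0  0  0  0  0  0
 T  0  1  1  1  1  1  1  1
 G  0  1  1  2  2  2  2  2
 G  0  1  1  2  2  2  3  3
 C  0  1  2  2  3  3  3  3
 C  0  1  2  2  3  3  3  3
 G  0  1  2  3  3  3  4  4
 C  0  1  2  3  4  4  4  4
 T  0  1  2  3  4  5  5  5
 G  0  1  2  3  4  5  6  6

5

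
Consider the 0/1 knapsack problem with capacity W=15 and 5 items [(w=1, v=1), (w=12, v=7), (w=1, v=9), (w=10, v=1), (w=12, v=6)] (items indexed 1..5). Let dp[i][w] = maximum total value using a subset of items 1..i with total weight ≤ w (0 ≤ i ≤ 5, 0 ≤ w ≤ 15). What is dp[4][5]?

10

i\w   0   1   2   3   4   5   6   7   8   9  10  11  12  13  14  15
  0   0   0   0   0   0   0   0   0   0   0   0   0   0   0   0   0
  1   0   1   1   1   1   1   1   1   1   1   1   1   1   1   1   1
  2   0   1   1   1   1   1   1   1   1   1   1   1   7   8   8   8
  3   0   9  10  10  10  10  10  10  10  10  10  10  10  16  17  17
  4   0   9  10  10  10  10  10  10  10  10  10  10  11  16  17  17
  5   0   9  10  10  10  10  10  10  10  10  10  10  11  16  17  17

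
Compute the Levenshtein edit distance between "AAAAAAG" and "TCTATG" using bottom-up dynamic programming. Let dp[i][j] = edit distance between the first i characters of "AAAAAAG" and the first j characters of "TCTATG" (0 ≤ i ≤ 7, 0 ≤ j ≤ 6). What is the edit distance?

   ''  T  C  T  A  T  G
''  0  1  2  3  4  5  6
 A  1  1  2  3  3  4  5
 A  2  2  2  3  3  4  5
 A  3  3  3  3  3  4  5
 A  4  4  4  4  3  4  5
 A  5  5  5  5  4  4  5
 A  6  6  6  6  5  5  5
 G  7  7  7  7  6  6  5

5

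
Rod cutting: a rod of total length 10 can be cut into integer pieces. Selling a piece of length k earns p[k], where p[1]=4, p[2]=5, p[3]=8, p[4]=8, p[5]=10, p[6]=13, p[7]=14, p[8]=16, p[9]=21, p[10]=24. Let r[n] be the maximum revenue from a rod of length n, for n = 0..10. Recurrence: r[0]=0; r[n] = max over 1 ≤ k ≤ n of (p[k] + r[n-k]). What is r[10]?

   n    0    1    2    3    4    5    6    7    8    9   10
r[n]    0    4    8   12   16   20   24   28   32   36   40

40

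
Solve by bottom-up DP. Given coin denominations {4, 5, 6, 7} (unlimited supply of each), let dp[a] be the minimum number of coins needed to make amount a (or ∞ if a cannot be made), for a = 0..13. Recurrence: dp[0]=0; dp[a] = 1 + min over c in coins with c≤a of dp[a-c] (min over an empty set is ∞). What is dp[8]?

 a  0  1  2  3  4  5  6  7  8  9 10 11 12 13
dp  0  -  -  -  1  1  1  1  2  2  2  2  2  2
(- denotes ∞ / unreachable)

2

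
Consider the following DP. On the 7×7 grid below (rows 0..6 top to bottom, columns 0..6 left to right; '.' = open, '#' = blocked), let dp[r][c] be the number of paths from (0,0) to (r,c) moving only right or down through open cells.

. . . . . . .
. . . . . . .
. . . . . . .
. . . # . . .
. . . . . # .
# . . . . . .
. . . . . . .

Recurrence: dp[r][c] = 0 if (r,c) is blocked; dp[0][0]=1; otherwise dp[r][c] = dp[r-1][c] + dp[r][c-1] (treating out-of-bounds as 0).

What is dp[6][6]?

319

r\c   0   1   2   3   4   5   6
  0   1   1   1   1   1   1   1
  1   1   2   3   4   5   6   7
  2   1   3   6  10  15  21  28
  3   1   4  10   0  15  36  64
  4   1   5  15  15  30   0  64
  5   0   5  20  35  65  65 129
  6   0   5  25  60 125 190 319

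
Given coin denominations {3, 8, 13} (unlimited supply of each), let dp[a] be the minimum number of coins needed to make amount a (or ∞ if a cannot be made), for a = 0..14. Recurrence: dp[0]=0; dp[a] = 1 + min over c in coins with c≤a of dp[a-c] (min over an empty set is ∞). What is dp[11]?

2

 a  0  1  2  3  4  5  6  7  8  9 10 11 12 13 14
dp  0  -  -  1  -  -  2  -  1  3  -  2  4  1  3
(- denotes ∞ / unreachable)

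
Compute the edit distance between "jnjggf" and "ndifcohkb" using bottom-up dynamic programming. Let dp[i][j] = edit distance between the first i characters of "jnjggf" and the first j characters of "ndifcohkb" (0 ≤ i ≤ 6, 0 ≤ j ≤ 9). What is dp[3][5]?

   ''  n  d  i  f  c  o  h  k  b
''  0  1  2  3  4  5  6  7  8  9
 j  1  1  2  3  4  5  6  7  8  9
 n  2  1  2  3  4  5  6  7  8  9
 j  3  2  2  3  4  5  6  7  8  9
 g  4  3  3  3  4  5  6  7  8  9
 g  5  4  4  4  4  5  6  7  8  9
 f  6  5  5  5  4  5  6  7  8  9

5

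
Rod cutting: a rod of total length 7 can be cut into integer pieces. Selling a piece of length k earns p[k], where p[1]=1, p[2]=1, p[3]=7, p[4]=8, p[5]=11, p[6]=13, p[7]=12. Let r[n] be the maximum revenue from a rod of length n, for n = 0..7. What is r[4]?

   n    0    1    2    3    4    5    6    7
r[n]    0    1    2    7    8   11   14   15

8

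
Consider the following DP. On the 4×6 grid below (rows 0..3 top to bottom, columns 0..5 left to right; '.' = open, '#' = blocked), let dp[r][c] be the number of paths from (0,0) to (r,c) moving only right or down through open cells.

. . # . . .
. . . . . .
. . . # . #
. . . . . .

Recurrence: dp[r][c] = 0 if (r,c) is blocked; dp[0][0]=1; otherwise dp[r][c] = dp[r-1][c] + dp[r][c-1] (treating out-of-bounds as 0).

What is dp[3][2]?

9

r\c   0   1   2   3   4   5
  0   1   1   0   0   0   0
  1   1   2   2   2   2   2
  2   1   3   5   0   2   0
  3   1   4   9   9  11  11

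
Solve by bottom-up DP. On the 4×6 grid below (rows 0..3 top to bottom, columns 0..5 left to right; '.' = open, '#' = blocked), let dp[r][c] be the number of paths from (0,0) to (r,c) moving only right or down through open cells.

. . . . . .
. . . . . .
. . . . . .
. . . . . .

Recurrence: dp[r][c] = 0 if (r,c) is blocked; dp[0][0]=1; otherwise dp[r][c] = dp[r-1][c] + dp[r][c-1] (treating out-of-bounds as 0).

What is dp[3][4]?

r\c   0   1   2   3   4   5
  0   1   1   1   1   1   1
  1   1   2   3   4   5   6
  2   1   3   6  10  15  21
  3   1   4  10  20  35  56

35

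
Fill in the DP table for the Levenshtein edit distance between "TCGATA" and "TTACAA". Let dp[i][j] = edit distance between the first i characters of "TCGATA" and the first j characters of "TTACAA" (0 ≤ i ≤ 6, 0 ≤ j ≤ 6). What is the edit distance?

4

   ''  T  T  A  C  A  A
''  0  1  2  3  4  5  6
 T  1  0  1  2  3  4  5
 C  2  1  1  2  2  3  4
 G  3  2  2  2  3  3  4
 A  4  3  3  2  3  3  3
 T  5  4  3  3  3  4  4
 A  6  5  4  3  4  3  4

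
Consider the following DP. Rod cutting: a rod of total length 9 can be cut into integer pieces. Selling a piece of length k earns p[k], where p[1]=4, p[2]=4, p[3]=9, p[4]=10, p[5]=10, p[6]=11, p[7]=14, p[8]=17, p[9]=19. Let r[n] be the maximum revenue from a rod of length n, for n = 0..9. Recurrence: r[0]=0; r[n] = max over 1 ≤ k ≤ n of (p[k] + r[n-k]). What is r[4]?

16

   n    0    1    2    3    4    5    6    7    8    9
r[n]    0    4    8   12   16   20   24   28   32   36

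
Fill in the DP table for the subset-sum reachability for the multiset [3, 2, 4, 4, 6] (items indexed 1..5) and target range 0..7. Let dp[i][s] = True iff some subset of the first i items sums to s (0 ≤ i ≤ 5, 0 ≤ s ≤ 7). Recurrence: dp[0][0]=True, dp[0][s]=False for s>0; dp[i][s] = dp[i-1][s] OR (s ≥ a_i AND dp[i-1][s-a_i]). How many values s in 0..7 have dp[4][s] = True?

i\s   0   1   2   3   4   5   6   7
  0   T   F   F   F   F   F   F   F
  1   T   F   F   T   F   F   F   F
  2   T   F   T   T   F   T   F   F
  3   T   F   T   T   T   T   T   T
  4   T   F   T   T   T   T   T   T
  5   T   F   T   T   T   T   T   T

7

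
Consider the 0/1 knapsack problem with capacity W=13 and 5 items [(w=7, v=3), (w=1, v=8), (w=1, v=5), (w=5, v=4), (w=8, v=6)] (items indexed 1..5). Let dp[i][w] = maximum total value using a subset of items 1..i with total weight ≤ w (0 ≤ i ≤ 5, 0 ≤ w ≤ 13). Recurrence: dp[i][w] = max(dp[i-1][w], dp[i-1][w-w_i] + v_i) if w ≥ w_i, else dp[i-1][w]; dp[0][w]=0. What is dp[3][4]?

13

i\w   0   1   2   3   4   5   6   7   8   9  10  11  12  13
  0   0   0   0   0   0   0   0   0   0   0   0   0   0   0
  1   0   0   0   0   0   0   0   3   3   3   3   3   3   3
  2   0   8   8   8   8   8   8   8  11  11  11  11  11  11
  3   0   8  13  13  13  13  13  13  13  16  16  16  16  16
  4   0   8  13  13  13  13  13  17  17  17  17  17  17  17
  5   0   8  13  13  13  13  13  17  17  17  19  19  19  19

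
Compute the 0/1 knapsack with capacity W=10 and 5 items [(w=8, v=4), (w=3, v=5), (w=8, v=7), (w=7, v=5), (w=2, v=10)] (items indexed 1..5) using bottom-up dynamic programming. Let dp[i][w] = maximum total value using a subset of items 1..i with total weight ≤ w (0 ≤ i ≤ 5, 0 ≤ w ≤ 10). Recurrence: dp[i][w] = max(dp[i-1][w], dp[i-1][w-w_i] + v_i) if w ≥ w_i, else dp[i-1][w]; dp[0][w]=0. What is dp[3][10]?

i\w   0   1   2   3   4   5   6   7   8   9  10
  0   0   0   0   0   0   0   0   0   0   0   0
  1   0   0   0   0   0   0   0   0   4   4   4
  2   0   0   0   5   5   5   5   5   5   5   5
  3   0   0   0   5   5   5   5   5   7   7   7
  4   0   0   0   5   5   5   5   5   7   7  10
  5   0   0  10  10  10  15  15  15  15  15  17

7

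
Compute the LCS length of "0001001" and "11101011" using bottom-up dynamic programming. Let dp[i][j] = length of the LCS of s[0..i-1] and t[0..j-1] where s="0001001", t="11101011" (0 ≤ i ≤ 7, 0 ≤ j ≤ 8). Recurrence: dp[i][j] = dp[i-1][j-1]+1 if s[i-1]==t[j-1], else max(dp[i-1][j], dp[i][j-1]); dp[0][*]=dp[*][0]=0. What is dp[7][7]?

4

   ''  1  1  1  0  1  0  1  1
''  0  0  0  0  0  0  0  0  0
 0  0  0  0  0  1  1  1  1  1
 0  0  0  0  0  1  1  2  2  2
 0  0  0  0  0  1  1  2  2  2
 1  0  1  1  1  1  2  2  3  3
 0  0  1  1  1  2  2  3  3  3
 0  0  1  1  1  2  2  3  3  3
 1  0  1  2  2  2  3  3  4  4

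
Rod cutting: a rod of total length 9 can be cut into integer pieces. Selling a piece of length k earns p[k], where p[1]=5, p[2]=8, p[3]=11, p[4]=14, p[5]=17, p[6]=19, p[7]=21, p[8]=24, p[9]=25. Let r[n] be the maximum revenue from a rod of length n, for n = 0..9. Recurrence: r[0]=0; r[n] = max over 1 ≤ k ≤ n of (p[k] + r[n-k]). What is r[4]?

   n    0    1    2    3    4    5    6    7    8    9
r[n]    0    5   10   15   20   25   30   35   40   45

20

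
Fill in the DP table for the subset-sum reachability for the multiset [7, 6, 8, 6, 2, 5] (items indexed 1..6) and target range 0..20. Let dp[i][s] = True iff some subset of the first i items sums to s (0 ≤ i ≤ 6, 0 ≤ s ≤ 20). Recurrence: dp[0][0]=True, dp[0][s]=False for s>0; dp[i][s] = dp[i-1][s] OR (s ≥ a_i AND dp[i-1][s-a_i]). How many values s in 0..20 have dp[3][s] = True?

7

i\s   0   1   2   3   4   5   6   7   8   9  10  11  12  13  14  15  16  17  18  19  20
  0   T   F   F   F   F   F   F   F   F   F   F   F   F   F   F   F   F   F   F   F   F
  1   T   F   F   F   F   F   F   T   F   F   F   F   F   F   F   F   F   F   F   F   F
  2   T   F   F   F   F   F   T   T   F   F   F   F   F   T   F   F   F   F   F   F   F
  3   T   F   F   F   F   F   T   T   T   F   F   F   F   T   T   T   F   F   F   F   F
  4   T   F   F   F   F   F   T   T   T   F   F   F   T   T   T   T   F   F   F   T   T
  5   T   F   T   F   F   F   T   T   T   T   T   F   T   T   T   T   T   T   F   T   T
  6   T   F   T   F   F   T   T   T   T   T   T   T   T   T   T   T   T   T   T   T   T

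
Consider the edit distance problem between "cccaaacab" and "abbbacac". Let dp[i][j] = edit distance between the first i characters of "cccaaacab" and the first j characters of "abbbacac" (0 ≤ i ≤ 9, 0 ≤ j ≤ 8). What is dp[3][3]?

   ''  a  b  b  b  a  c  a  c
''  0  1  2  3  4  5  6  7  8
 c  1  1  2  3  4  5  5  6  7
 c  2  2  2  3  4  5  5  6  6
 c  3  3  3  3  4  5  5  6  6
 a  4  3  4  4  4  4  5  5  6
 a  5  4  4  5  5  4  5  5  6
 a  6  5  5  5  6  5  5  5  6
 c  7  6  6  6  6  6  5  6  5
 a  8  7  7  7  7  6  6  5  6
 b  9  8  7  7  7  7  7  6  6

3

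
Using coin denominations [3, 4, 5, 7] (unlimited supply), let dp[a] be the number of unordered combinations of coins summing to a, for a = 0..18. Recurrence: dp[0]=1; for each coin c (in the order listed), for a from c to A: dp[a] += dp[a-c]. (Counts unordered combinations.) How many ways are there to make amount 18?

8

after  coin     0     1     2     3     4     5     6     7     8     9    10    11    12    13    14    15    16    17    18
          3     1     0     0     1     0     0     1     0     0     1     0     0     1     0     0     1     0     0     1
          4     1     0     0     1     1     0     1     1     1     1     1     1     2     1     1     2     2     1     2
          5     1     0     0     1     1     1     1     1     2     2     2     2     3     3     3     4     4     4     5
          7     1     0     0     1     1     1     1     2     2     2     3     3     4     4     5     6     6     7     8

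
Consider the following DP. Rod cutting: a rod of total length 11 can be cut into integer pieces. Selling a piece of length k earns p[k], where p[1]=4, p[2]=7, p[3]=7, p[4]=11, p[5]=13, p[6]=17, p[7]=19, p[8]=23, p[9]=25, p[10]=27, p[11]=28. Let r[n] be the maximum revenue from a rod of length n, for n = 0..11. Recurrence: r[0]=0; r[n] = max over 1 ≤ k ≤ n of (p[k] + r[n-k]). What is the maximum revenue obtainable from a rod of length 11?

   n    0    1    2    3    4    5    6    7    8    9   10   11
r[n]    0    4    8   12   16   20   24   28   32   36   40   44

44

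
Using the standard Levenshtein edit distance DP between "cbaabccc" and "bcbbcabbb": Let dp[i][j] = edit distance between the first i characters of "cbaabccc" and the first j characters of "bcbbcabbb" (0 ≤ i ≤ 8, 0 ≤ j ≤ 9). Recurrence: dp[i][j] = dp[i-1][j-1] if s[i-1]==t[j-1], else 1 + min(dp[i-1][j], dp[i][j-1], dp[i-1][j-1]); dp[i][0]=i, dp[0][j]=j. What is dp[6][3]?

   ''  b  c  b  b  c  a  b  b  b
''  0  1  2  3  4  5  6  7  8  9
 c  1  1  1  2  3  4  5  6  7  8
 b  2  1  2  1  2  3  4  5  6  7
 a  3  2  2  2  2  3  3  4  5  6
 a  4  3  3  3  3  3  3  4  5  6
 b  5  4  4  3  3  4  4  3  4  5
 c  6  5  4  4  4  3  4  4  4  5
 c  7  6  5  5  5  4  4  5  5  5
 c  8  7  6  6  6  5  5  5  6  6

4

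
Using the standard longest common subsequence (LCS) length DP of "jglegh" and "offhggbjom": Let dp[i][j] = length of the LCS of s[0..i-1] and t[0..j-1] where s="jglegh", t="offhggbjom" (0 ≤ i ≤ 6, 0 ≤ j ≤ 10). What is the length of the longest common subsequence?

2

   ''  o  f  f  h  g  g  b  j  o  m
''  0  0  0  0  0  0  0  0  0  0  0
 j  0  0  0  0  0  0  0  0  1  1  1
 g  0  0  0  0  0  1  1  1  1  1  1
 l  0  0  0  0  0  1  1  1  1  1  1
 e  0  0  0  0  0  1  1  1  1  1  1
 g  0  0  0  0  0  1  2  2  2  2  2
 h  0  0  0  0  1  1  2  2  2  2  2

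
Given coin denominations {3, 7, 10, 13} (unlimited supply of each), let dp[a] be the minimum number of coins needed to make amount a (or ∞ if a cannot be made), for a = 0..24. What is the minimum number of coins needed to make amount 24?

3

 a  0  1  2  3  4  5  6  7  8  9 10 11 12 13 14 15 16 17 18 19 20 21 22 23 24
dp  0  -  -  1  -  -  2  1  -  3  1  -  4  1  2  5  2  2  6  3  2  3  4  2  3
(- denotes ∞ / unreachable)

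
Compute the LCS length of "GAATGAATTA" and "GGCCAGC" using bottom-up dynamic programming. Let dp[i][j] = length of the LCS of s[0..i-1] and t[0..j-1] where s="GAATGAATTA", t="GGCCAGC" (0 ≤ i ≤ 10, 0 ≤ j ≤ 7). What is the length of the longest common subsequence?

   ''  G  G  C  C  A  G  C
''  0  0  0  0  0  0  0  0
 G  0  1  1  1  1  1  1  1
 A  0  1  1  1  1  2  2  2
 A  0  1  1  1  1  2  2  2
 T  0  1  1  1  1  2  2  2
 G  0  1  2  2  2  2  3  3
 A  0  1  2  2  2  3  3  3
 A  0  1  2  2  2  3  3  3
 T  0  1  2  2  2  3  3  3
 T  0  1  2  2  2  3  3  3
 A  0  1  2  2  2  3  3  3

3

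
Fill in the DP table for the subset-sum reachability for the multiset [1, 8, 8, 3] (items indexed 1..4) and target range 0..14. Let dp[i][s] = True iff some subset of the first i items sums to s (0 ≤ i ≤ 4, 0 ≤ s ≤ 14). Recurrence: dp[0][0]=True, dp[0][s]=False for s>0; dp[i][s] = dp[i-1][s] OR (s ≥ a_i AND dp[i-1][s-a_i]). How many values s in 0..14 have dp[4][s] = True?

i\s   0   1   2   3   4   5   6   7   8   9  10  11  12  13  14
  0   T   F   F   F   F   F   F   F   F   F   F   F   F   F   F
  1   T   T   F   F   F   F   F   F   F   F   F   F   F   F   F
  2   T   T   F   F   F   F   F   F   T   T   F   F   F   F   F
  3   T   T   F   F   F   F   F   F   T   T   F   F   F   F   F
  4   T   T   F   T   T   F   F   F   T   T   F   T   T   F   F

8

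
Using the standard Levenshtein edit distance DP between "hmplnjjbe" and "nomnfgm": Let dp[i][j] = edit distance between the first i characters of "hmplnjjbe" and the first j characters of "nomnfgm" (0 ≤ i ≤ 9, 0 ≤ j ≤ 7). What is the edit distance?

8

   ''  n  o  m  n  f  g  m
''  0  1  2  3  4  5  6  7
 h  1  1  2  3  4  5  6  7
 m  2  2  2  2  3  4  5  6
 p  3  3  3  3  3  4  5  6
 l  4  4  4  4  4  4  5  6
 n  5  4  5  5  4  5  5  6
 j  6  5  5  6  5  5  6  6
 j  7  6  6  6  6  6  6  7
 b  8  7  7  7  7  7  7  7
 e  9  8  8  8  8  8  8  8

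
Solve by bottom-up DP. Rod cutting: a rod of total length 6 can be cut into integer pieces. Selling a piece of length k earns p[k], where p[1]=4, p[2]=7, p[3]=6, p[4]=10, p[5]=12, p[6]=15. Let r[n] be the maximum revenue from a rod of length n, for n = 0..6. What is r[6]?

24

   n    0    1    2    3    4    5    6
r[n]    0    4    8   12   16   20   24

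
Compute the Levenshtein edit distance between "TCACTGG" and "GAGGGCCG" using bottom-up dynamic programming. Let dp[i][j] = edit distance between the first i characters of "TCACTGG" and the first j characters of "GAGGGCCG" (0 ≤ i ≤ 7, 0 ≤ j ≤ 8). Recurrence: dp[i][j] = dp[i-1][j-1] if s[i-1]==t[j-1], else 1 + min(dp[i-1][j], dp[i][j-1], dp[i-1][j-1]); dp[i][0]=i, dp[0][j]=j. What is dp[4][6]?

5

   ''  G  A  G  G  G  C  C  G
''  0  1  2  3  4  5  6  7  8
 T  1  1  2  3  4  5  6  7  8
 C  2  2  2  3  4  5  5  6  7
 A  3  3  2  3  4  5  6  6  7
 C  4  4  3  3  4  5  5  6  7
 T  5  5  4  4  4  5  6  6  7
 G  6  5  5  4  4  4  5  6  6
 G  7  6  6  5  4  4  5  6  6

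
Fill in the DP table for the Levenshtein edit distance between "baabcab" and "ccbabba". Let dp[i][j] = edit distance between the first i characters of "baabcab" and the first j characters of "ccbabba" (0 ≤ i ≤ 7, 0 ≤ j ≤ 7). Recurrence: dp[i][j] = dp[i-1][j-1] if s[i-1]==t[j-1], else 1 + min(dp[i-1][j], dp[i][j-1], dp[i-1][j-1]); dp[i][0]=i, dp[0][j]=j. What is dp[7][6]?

   ''  c  c  b  a  b  b  a
''  0  1  2  3  4  5  6  7
 b  1  1  2  2  3  4  5  6
 a  2  2  2  3  2  3  4  5
 a  3  3  3  3  3  3  4  4
 b  4  4  4  3  4  3  3  4
 c  5  4  4  4  4  4  4  4
 a  6  5  5  5  4  5  5  4
 b  7  6  6  5  5  4  5  5

5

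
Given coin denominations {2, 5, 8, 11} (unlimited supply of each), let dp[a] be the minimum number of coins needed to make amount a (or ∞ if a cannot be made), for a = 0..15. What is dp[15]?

3

 a  0  1  2  3  4  5  6  7  8  9 10 11 12 13 14 15
dp  0  -  1  -  2  1  3  2  1  3  2  1  3  2  4  3
(- denotes ∞ / unreachable)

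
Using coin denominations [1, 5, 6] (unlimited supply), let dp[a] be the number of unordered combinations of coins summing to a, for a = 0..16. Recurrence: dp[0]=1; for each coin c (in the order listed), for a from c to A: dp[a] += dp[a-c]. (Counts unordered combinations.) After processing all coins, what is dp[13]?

after  coin     0     1     2     3     4     5     6     7     8     9    10    11    12    13    14    15    16
          1     1     1     1     1     1     1     1     1     1     1     1     1     1     1     1     1     1
          5     1     1     1     1     1     2     2     2     2     2     3     3     3     3     3     4     4
          6     1     1     1     1     1     2     3     3     3     3     4     5     6     6     6     7     8

6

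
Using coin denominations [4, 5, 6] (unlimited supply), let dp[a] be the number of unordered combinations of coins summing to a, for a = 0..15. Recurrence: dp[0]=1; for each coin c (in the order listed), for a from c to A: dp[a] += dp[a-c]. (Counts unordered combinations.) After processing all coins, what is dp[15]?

2

after  coin     0     1     2     3     4     5     6     7     8     9    10    11    12    13    14    15
          4     1     0     0     0     1     0     0     0     1     0     0     0     1     0     0     0
          5     1     0     0     0     1     1     0     0     1     1     1     0     1     1     1     1
          6     1     0     0     0     1     1     1     0     1     1     2     1     2     1     2     2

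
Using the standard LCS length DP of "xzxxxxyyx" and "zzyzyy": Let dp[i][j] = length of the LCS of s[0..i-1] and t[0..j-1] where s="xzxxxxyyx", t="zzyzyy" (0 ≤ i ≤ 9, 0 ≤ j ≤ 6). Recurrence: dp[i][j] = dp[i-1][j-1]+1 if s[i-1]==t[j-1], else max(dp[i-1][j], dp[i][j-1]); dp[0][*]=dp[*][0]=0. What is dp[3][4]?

   ''  z  z  y  z  y  y
''  0  0  0  0  0  0  0
 x  0  0  0  0  0  0  0
 z  0  1  1  1  1  1  1
 x  0  1  1  1  1  1  1
 x  0  1  1  1  1  1  1
 x  0  1  1  1  1  1  1
 x  0  1  1  1  1  1  1
 y  0  1  1  2  2  2  2
 y  0  1  1  2  2  3  3
 x  0  1  1  2  2  3  3

1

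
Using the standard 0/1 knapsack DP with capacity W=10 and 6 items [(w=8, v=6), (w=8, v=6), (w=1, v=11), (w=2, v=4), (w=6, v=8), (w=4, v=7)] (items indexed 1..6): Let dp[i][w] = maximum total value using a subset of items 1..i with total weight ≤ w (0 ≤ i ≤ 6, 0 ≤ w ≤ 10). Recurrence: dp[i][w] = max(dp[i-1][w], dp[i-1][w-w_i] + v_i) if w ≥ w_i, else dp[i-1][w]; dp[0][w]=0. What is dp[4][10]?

17

i\w   0   1   2   3   4   5   6   7   8   9  10
  0   0   0   0   0   0   0   0   0   0   0   0
  1   0   0   0   0   0   0   0   0   6   6   6
  2   0   0   0   0   0   0   0   0   6   6   6
  3   0  11  11  11  11  11  11  11  11  17  17
  4   0  11  11  15  15  15  15  15  15  17  17
  5   0  11  11  15  15  15  15  19  19  23  23
  6   0  11  11  15  15  18  18  22  22  23  23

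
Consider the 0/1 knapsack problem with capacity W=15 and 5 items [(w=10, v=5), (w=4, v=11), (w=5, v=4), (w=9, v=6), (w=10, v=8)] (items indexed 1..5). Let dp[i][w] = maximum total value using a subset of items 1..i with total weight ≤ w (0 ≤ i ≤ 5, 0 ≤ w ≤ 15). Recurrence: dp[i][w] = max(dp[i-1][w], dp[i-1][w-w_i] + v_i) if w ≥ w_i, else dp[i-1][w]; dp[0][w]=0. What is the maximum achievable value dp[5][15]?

i\w   0   1   2   3   4   5   6   7   8   9  10  11  12  13  14  15
  0   0   0   0   0   0   0   0   0   0   0   0   0   0   0   0   0
  1   0   0   0   0   0   0   0   0   0   0   5   5   5   5   5   5
  2   0   0   0   0  11  11  11  11  11  11  11  11  11  11  16  16
  3   0   0   0   0  11  11  11  11  11  15  15  15  15  15  16  16
  4   0   0   0   0  11  11  11  11  11  15  15  15  15  17  17  17
  5   0   0   0   0  11  11  11  11  11  15  15  15  15  17  19  19

19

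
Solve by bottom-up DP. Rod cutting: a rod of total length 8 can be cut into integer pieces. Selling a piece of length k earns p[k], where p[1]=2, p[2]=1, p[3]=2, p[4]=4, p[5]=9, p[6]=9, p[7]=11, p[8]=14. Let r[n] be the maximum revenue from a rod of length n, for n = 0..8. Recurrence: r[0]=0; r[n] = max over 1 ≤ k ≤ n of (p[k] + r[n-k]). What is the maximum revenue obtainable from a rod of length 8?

16

   n    0    1    2    3    4    5    6    7    8
r[n]    0    2    4    6    8   10   12   14   16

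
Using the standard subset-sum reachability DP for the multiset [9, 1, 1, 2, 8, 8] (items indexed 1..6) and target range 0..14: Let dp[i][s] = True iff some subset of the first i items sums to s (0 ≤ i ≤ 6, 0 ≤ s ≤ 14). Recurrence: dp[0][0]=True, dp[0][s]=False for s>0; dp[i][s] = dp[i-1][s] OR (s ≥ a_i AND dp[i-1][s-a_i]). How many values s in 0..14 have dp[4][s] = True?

10

i\s   0   1   2   3   4   5   6   7   8   9  10  11  12  13  14
  0   T   F   F   F   F   F   F   F   F   F   F   F   F   F   F
  1   T   F   F   F   F   F   F   F   F   T   F   F   F   F   F
  2   T   T   F   F   F   F   F   F   F   T   T   F   F   F   F
  3   T   T   T   F   F   F   F   F   F   T   T   T   F   F   F
  4   T   T   T   T   T   F   F   F   F   T   T   T   T   T   F
  5   T   T   T   T   T   F   F   F   T   T   T   T   T   T   F
  6   T   T   T   T   T   F   F   F   T   T   T   T   T   T   F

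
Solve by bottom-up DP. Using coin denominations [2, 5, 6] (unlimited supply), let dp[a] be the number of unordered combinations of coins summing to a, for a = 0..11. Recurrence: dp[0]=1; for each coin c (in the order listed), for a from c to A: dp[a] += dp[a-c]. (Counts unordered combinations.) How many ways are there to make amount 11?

after  coin     0     1     2     3     4     5     6     7     8     9    10    11
          2     1     0     1     0     1     0     1     0     1     0     1     0
          5     1     0     1     0     1     1     1     1     1     1     2     1
          6     1     0     1     0     1     1     2     1     2     1     3     2

2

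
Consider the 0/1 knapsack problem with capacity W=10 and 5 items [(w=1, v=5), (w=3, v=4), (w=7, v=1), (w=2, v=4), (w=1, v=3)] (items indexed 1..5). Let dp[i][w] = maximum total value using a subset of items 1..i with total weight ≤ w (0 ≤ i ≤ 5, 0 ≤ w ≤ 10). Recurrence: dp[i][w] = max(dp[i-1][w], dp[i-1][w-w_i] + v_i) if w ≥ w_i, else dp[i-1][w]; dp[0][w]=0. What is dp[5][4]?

i\w   0   1   2   3   4   5   6   7   8   9  10
  0   0   0   0   0   0   0   0   0   0   0   0
  1   0   5   5   5   5   5   5   5   5   5   5
  2   0   5   5   5   9   9   9   9   9   9   9
  3   0   5   5   5   9   9   9   9   9   9   9
  4   0   5   5   9   9   9  13  13  13  13  13
  5   0   5   8   9  12  12  13  16  16  16  16

12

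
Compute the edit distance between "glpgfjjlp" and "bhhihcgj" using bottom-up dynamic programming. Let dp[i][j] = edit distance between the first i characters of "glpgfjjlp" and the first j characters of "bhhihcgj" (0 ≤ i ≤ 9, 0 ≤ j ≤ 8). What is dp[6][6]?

6

   ''  b  h  h  i  h  c  g  j
''  0  1  2  3  4  5  6  7  8
 g  1  1  2  3  4  5  6  6  7
 l  2  2  2  3  4  5  6  7  7
 p  3  3  3  3  4  5  6  7  8
 g  4  4  4  4  4  5  6  6  7
 f  5  5  5  5  5  5  6  7  7
 j  6  6  6  6  6  6  6  7  7
 j  7  7  7  7  7  7  7  7  7
 l  8  8  8  8  8  8  8  8  8
 p  9  9  9  9  9  9  9  9  9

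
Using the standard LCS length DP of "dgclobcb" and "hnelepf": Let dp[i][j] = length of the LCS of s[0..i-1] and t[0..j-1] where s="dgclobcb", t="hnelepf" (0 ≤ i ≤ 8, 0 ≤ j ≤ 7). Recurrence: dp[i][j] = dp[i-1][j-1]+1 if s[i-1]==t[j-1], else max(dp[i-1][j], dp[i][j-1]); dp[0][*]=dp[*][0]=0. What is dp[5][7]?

1

   ''  h  n  e  l  e  p  f
''  0  0  0  0  0  0  0  0
 d  0  0  0  0  0  0  0  0
 g  0  0  0  0  0  0  0  0
 c  0  0  0  0  0  0  0  0
 l  0  0  0  0  1  1  1  1
 o  0  0  0  0  1  1  1  1
 b  0  0  0  0  1  1  1  1
 c  0  0  0  0  1  1  1  1
 b  0  0  0  0  1  1  1  1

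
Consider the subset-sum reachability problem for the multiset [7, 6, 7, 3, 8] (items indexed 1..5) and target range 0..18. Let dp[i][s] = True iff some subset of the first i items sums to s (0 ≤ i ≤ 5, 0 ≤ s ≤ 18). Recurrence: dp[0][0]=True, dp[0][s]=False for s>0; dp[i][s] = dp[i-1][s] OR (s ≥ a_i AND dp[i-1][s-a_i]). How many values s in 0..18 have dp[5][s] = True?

i\s   0   1   2   3   4   5   6   7   8   9  10  11  12  13  14  15  16  17  18
  0   T   F   F   F   F   F   F   F   F   F   F   F   F   F   F   F   F   F   F
  1   T   F   F   F   F   F   F   T   F   F   F   F   F   F   F   F   F   F   F
  2   T   F   F   F   F   F   T   T   F   F   F   F   F   T   F   F   F   F   F
  3   T   F   F   F   F   F   T   T   F   F   F   F   F   T   T   F   F   F   F
  4   T   F   F   T   F   F   T   T   F   T   T   F   F   T   T   F   T   T   F
  5   T   F   F   T   F   F   T   T   T   T   T   T   F   T   T   T   T   T   T

14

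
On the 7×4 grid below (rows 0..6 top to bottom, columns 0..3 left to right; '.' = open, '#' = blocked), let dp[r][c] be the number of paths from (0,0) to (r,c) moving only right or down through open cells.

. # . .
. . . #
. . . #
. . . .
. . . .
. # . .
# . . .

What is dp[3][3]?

r\c   0   1   2   3
  0   1   0   0   0
  1   1   1   1   0
  2   1   2   3   0
  3   1   3   6   6
  4   1   4  10  16
  5   1   0  10  26
  6   0   0  10  36

6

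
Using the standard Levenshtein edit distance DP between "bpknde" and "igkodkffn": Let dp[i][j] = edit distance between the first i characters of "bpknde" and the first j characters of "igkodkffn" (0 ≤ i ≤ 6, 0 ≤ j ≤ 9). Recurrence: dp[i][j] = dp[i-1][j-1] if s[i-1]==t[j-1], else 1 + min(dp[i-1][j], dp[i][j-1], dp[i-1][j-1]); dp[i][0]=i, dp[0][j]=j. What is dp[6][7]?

   ''  i  g  k  o  d  k  f  f  n
''  0  1  2  3  4  5  6  7  8  9
 b  1  1  2  3  4  5  6  7  8  9
 p  2  2  2  3  4  5  6  7  8  9
 k  3  3  3  2  3  4  5  6  7  8
 n  4  4  4  3  3  4  5  6  7  7
 d  5  5  5  4  4  3  4  5  6  7
 e  6  6  6  5  5  4  4  5  6  7

5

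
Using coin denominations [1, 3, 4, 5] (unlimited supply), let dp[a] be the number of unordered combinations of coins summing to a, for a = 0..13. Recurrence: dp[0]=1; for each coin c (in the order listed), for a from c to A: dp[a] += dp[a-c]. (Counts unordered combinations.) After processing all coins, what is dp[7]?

6

after  coin     0     1     2     3     4     5     6     7     8     9    10    11    12    13
          1     1     1     1     1     1     1     1     1     1     1     1     1     1     1
          3     1     1     1     2     2     2     3     3     3     4     4     4     5     5
          4     1     1     1     2     3     3     4     5     6     7     8     9    11    12
          5     1     1     1     2     3     4     5     6     8    10    12    14    17    20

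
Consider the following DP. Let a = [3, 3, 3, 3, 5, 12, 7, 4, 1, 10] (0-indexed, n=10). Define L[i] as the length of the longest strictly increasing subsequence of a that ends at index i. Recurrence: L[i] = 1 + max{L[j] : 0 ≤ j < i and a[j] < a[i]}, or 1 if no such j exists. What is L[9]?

4

   i    0    1    2    3    4    5    6    7    8    9
a[i]    3    3    3    3    5   12    7    4    1   10
L[i]    1    1    1    1    2    3    3    2    1    4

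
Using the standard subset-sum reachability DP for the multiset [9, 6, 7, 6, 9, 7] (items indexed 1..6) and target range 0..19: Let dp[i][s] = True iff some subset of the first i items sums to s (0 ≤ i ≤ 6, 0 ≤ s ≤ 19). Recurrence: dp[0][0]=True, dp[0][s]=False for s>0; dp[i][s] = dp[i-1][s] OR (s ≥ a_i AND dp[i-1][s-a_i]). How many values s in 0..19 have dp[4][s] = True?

i\s   0   1   2   3   4   5   6   7   8   9  10  11  12  13  14  15  16  17  18  19
  0   T   F   F   F   F   F   F   F   F   F   F   F   F   F   F   F   F   F   F   F
  1   T   F   F   F   F   F   F   F   F   T   F   F   F   F   F   F   F   F   F   F
  2   T   F   F   F   F   F   T   F   F   T   F   F   F   F   F   T   F   F   F   F
  3   T   F   F   F   F   F   T   T   F   T   F   F   F   T   F   T   T   F   F   F
  4   T   F   F   F   F   F   T   T   F   T   F   F   T   T   F   T   T   F   F   T
  5   T   F   F   F   F   F   T   T   F   T   F   F   T   T   F   T   T   F   T   T
  6   T   F   F   F   F   F   T   T   F   T   F   F   T   T   T   T   T   F   T   T

9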